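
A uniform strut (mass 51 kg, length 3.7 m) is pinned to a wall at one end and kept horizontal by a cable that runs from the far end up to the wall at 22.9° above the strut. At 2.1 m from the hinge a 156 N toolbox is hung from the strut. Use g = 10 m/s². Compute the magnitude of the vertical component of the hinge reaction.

|H_y| ≈ 322 N

Take torques about the hinge: T sin 22.9° · 3.7 = 51×10×1.85 + 156×2.1 = 1271.1 N·m.
So T = 1271.1 / (0.3891 × 3.7) = 882.86 N.
ΣF_y = 0: H_y = (51×10 + 156) − T sin 22.9° = 666 − 343.54 = 322.46 N.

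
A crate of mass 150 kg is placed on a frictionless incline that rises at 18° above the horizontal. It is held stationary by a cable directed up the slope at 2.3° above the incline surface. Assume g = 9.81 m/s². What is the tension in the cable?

T ≈ 455 N

Take axes along and perpendicular to the incline. Weight components: W sin 18° = 454.7 N down-slope, W cos 18° = 1399 N into the surface.
Along incline: T cos 2.3° = W sin 18° → T = 455.1 N.
Perpendicular: N = W cos 18° − T sin 2.3° = 1381 N.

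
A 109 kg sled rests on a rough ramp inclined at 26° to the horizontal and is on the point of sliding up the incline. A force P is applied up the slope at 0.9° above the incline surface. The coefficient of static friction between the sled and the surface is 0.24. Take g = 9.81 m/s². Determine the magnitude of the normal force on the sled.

N ≈ 950 N

On the verge of sliding up the incline, friction equals μN and acts down the slope.
Perpendicular: N + P sin 0.9° = W cos 26° = 961.1 N.
Along incline: P cos 0.9° = W sin 26° + μN  with W sin 26° = 468.7 N.
Solving the pair for P and N: P = 696.9 N, N = 950.1 N (and f = μN = 228 N).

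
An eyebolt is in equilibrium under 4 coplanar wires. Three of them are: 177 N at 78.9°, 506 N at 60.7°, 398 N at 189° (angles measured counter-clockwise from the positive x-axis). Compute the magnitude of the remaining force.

F ≈ 564 N

Sum the known components: ΣF_x = -111.4 N, ΣF_y = 552.7 N.
For equilibrium the remaining force must supply (−ΣF_x, −ΣF_y) = (111.4, -552.7) N.
Magnitude = √((111.4)² + (-552.7)²) = 563.8 N; direction = atan2(-552.7, 111.4) = 281.4°.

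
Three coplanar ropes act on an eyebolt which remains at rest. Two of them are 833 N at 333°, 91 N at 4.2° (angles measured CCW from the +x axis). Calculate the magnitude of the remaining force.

Sum the known components: ΣF_x = 833 N, ΣF_y = -371.5 N.
For equilibrium the remaining force must supply (−ΣF_x, −ΣF_y) = (-833, 371.5) N.
Magnitude = √((-833)² + (371.5)²) = 912.1 N; direction = atan2(371.5, -833) = 156.0°.

F ≈ 912 N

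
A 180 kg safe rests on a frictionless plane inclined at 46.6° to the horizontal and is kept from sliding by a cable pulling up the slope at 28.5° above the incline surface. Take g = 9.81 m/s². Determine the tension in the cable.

Take axes along and perpendicular to the incline. Weight components: W sin 46.6° = 1283 N down-slope, W cos 46.6° = 1213 N into the surface.
Along incline: T cos 28.5° = W sin 46.6° → T = 1460 N.
Perpendicular: N = W cos 46.6° − T sin 28.5° = 516.7 N.

T ≈ 1460 N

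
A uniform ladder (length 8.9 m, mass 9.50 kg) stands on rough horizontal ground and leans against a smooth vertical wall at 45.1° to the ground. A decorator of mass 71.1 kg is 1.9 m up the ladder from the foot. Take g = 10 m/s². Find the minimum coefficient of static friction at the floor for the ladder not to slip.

μ_min ≈ 0.246

ΣF_y = 0: N_floor = 9.50×10 + 71.1×10 = 806 N.
Torques about the foot: N_wall · 8.9 sin 45.1° = 9.50×10×4.45 cos 45.1° + 71.1×10×1.9 cos 45.1° → N_wall = 198.59 N.
ΣF_x = 0: f_floor = N_wall = 198.59 N.
μ_min = f_floor / N_floor = 198.59 / 806 = 0.2464.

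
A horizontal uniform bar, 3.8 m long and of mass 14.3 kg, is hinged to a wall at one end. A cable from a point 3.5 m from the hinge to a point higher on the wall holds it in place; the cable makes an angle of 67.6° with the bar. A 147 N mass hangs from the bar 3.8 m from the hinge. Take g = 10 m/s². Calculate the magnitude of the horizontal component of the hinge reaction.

Take torques about the hinge: T sin 67.6° · 3.5 = 14.3×10×1.9 + 147×3.8 = 830.3 N·m.
So T = 830.3 / (0.9245 × 3.5) = 256.59 N.
ΣF_x = 0: H_x = T cos 67.6° = 97.779 N.

H_x ≈ 97.8 N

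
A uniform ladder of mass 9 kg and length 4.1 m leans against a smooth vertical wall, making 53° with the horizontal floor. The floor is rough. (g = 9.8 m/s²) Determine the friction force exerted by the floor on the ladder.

Torques about the foot: N_wall · 4.1 sin 53° = 9×9.8×2.05 cos 53° → N_wall = 33.232 N.
ΣF_x = 0: f_floor = N_wall = 33.232 N.

f ≈ 33.2 N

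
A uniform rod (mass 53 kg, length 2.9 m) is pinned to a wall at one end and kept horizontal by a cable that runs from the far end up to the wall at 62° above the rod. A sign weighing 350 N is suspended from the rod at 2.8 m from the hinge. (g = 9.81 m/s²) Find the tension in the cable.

T ≈ 677 N

Take torques about the hinge: T sin 62° · 2.9 = 53×9.81×1.45 + 350×2.8 = 1733.9 N·m.
So T = 1733.9 / (0.8829 × 2.9) = 677.16 N.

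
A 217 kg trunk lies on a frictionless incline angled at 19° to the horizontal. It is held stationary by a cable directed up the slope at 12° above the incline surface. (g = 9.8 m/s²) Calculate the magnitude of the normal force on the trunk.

N ≈ 1860 N

Take axes along and perpendicular to the incline. Weight components: W sin 19° = 692.4 N down-slope, W cos 19° = 2011 N into the surface.
Along incline: T cos 12° = W sin 19° → T = 707.8 N.
Perpendicular: N = W cos 19° − T sin 12° = 1864 N.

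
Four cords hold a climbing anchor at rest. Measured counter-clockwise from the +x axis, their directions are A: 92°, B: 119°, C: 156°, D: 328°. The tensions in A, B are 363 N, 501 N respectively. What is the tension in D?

T_D ≈ 4510 N

Resolve: ΣF_x = 363 cos 92° + 501 cos 119° + T_C cos 156° + T_D cos 328° = 0.
        ΣF_y = 363 sin 92° + 501 sin 119° + T_C sin 156° + T_D sin 328° = 0.
The known terms sum to (-255.6, 801) N, so -0.9135 T_C + 0.8480 T_D = 255.6 and 0.4067 T_C − 0.5299 T_D = -801.
Solving simultaneously: T_C = 3908 N, T_D = 4511 N.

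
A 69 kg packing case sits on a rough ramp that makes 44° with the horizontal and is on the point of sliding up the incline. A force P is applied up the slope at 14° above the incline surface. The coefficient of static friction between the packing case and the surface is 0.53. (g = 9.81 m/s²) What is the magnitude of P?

On the verge of sliding up the incline, friction equals μN and acts down the slope.
Perpendicular: N + P sin 14° = W cos 44° = 486.9 N.
Along incline: P cos 14° = W sin 44° + μN  with W sin 44° = 470.2 N.
Solving the pair for P and N: P = 663 N, N = 326.5 N (and f = μN = 173.1 N).

P ≈ 663 N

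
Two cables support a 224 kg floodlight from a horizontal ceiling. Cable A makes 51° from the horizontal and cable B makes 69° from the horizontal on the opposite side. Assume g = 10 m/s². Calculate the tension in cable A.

Weight W = 224 × 10 = 2240 N acts straight down.
Horizontal: T_A cos 51° = T_B cos 69°  →  T_B = 1.756 T_A.
Vertical: T_A sin 51° + T_B sin 69° = 2240.
Substituting the horizontal relation into the vertical equation gives 2.417 T_A = 2240, so T_A = 926.9 N.

T_A ≈ 927 N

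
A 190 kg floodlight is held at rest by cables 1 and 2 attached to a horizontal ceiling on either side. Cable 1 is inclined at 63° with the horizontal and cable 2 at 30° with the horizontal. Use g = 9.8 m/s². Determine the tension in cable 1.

T_1 ≈ 1610 N

Weight W = 190 × 9.8 = 1862 N acts straight down.
Horizontal: T_1 cos 63° = T_2 cos 30°  →  T_2 = 0.5242 T_1.
Vertical: T_1 sin 63° + T_2 sin 30° = 1862.
Substituting the horizontal relation into the vertical equation gives 1.153 T_1 = 1862, so T_1 = 1615 N.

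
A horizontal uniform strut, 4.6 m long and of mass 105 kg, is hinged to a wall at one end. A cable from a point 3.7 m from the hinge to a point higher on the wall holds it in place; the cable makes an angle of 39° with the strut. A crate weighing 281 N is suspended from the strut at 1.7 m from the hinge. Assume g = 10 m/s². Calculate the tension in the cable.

T ≈ 1240 N

Take torques about the hinge: T sin 39° · 3.7 = 105×10×2.3 + 281×1.7 = 2892.7 N·m.
So T = 2892.7 / (0.6293 × 3.7) = 1242.3 N.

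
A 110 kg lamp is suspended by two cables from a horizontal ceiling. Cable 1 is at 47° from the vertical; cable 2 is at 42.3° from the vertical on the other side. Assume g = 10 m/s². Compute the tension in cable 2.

T_2 ≈ 805 N

Angles from the horizontal: cable 1 is 90° − 47° = 43°, cable 2 is 90° − 42.3° = 47.7°.
Weight W = 110 × 10 = 1100 N acts straight down.
Horizontal: T_1 cos 43° = T_2 cos 47.7°  →  T_1 = 0.9202 T_2.
Vertical: T_1 sin 43° + T_2 sin 47.7° = 1100.
Substituting the horizontal relation into the vertical equation gives 1.367 T_2 = 1100, so T_2 = 804.5 N.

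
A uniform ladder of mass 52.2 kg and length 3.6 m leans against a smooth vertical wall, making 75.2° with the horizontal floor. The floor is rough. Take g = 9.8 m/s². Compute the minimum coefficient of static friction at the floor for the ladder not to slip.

ΣF_y = 0: N_floor = 52.2×9.8 = 511.56 N.
Torques about the foot: N_wall · 3.6 sin 75.2° = 52.2×9.8×1.8 cos 75.2° → N_wall = 67.58 N.
ΣF_x = 0: f_floor = N_wall = 67.58 N.
μ_min = f_floor / N_floor = 67.58 / 511.56 = 0.1321.

μ_min ≈ 0.132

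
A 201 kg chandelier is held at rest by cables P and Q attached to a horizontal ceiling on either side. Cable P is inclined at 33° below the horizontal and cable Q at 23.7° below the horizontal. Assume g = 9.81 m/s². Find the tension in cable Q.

Weight W = 201 × 9.81 = 1972 N acts straight down.
Horizontal: T_P cos 33° = T_Q cos 23.7°  →  T_P = 1.092 T_Q.
Vertical: T_P sin 33° + T_Q sin 23.7° = 1972.
Substituting the horizontal relation into the vertical equation gives 0.9966 T_Q = 1972, so T_Q = 1979 N.

T_Q ≈ 1980 N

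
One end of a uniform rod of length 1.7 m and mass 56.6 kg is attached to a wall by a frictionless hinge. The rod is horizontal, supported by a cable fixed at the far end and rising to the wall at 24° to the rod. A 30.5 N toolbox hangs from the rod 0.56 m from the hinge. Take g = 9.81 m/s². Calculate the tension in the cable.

T ≈ 707 N

Take torques about the hinge: T sin 24° · 1.7 = 56.6×9.81×0.85 + 30.5×0.56 = 489.04 N·m.
So T = 489.04 / (0.4067 × 1.7) = 707.26 N.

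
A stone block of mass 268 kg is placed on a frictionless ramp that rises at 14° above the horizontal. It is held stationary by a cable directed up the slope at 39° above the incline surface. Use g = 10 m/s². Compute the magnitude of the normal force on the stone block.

N ≈ 2080 N

Take axes along and perpendicular to the incline. Weight components: W sin 14° = 648.4 N down-slope, W cos 14° = 2600 N into the surface.
Along incline: T cos 39° = W sin 14° → T = 834.3 N.
Perpendicular: N = W cos 14° − T sin 39° = 2075 N.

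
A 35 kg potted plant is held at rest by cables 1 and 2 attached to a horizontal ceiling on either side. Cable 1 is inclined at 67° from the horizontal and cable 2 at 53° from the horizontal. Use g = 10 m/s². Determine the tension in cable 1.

T_1 ≈ 243 N

Weight W = 35 × 10 = 350 N acts straight down.
Horizontal: T_1 cos 67° = T_2 cos 53°  →  T_2 = 0.6493 T_1.
Vertical: T_1 sin 67° + T_2 sin 53° = 350.
Substituting the horizontal relation into the vertical equation gives 1.439 T_1 = 350, so T_1 = 243.2 N.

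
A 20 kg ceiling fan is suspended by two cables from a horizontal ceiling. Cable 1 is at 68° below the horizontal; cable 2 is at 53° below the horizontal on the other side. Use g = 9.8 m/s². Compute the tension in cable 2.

T_2 ≈ 85.7 N

Weight W = 20 × 9.8 = 196 N acts straight down.
Horizontal: T_1 cos 68° = T_2 cos 53°  →  T_1 = 1.607 T_2.
Vertical: T_1 sin 68° + T_2 sin 53° = 196.
Substituting the horizontal relation into the vertical equation gives 2.288 T_2 = 196, so T_2 = 85.66 N.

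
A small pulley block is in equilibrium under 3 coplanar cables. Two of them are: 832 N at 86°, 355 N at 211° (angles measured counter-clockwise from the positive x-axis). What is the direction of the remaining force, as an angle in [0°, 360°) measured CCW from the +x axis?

θ ≈ 291°

Sum the known components: ΣF_x = -246.3 N, ΣF_y = 647.1 N.
For equilibrium the remaining force must supply (−ΣF_x, −ΣF_y) = (246.3, -647.1) N.
Magnitude = √((246.3)² + (-647.1)²) = 692.4 N; direction = atan2(-647.1, 246.3) = 290.8°.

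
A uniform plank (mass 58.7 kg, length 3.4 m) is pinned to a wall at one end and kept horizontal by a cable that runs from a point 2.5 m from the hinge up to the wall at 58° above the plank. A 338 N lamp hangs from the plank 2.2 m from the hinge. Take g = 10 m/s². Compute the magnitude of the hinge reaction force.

Take torques about the hinge: T sin 58° · 2.5 = 58.7×10×1.7 + 338×2.2 = 1741.5 N·m.
So T = 1741.5 / (0.8480 × 2.5) = 821.42 N.
ΣF_x = 0: H_x = T cos 58° = 435.28 N.
ΣF_y = 0: H_y = (58.7×10 + 338) − T sin 58° = 925 − 696.6 = 228.4 N.
|H| = √(H_x² + H_y²) = √((435.28)² + (228.4)²) = 491.57 N.

|H| ≈ 492 N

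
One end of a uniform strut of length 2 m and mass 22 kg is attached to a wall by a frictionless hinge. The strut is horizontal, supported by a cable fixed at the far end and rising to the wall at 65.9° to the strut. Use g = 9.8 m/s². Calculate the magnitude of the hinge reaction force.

|H| ≈ 118 N

Take torques about the hinge: T sin 65.9° · 2 = 22×9.8×1 = 215.6 N·m.
So T = 215.6 / (0.9128 × 2) = 118.09 N.
ΣF_x = 0: H_x = T cos 65.9° = 48.221 N.
ΣF_y = 0: H_y = (22×9.8) − T sin 65.9° = 215.6 − 107.8 = 107.8 N.
|H| = √(H_x² + H_y²) = √((48.221)² + (107.8)²) = 118.09 N.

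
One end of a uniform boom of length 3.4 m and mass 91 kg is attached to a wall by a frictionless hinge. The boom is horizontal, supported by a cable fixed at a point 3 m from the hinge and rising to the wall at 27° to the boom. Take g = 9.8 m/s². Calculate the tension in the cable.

Take torques about the hinge: T sin 27° · 3 = 91×9.8×1.7 = 1516.1 N·m.
So T = 1516.1 / (0.4540 × 3) = 1113.1 N.

T ≈ 1110 N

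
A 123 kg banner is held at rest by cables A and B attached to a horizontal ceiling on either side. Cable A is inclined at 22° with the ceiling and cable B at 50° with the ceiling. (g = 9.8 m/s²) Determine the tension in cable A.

Weight W = 123 × 9.8 = 1205 N acts straight down.
Horizontal: T_A cos 22° = T_B cos 50°  →  T_B = 1.442 T_A.
Vertical: T_A sin 22° + T_B sin 50° = 1205.
Substituting the horizontal relation into the vertical equation gives 1.48 T_A = 1205, so T_A = 814.7 N.

T_A ≈ 815 N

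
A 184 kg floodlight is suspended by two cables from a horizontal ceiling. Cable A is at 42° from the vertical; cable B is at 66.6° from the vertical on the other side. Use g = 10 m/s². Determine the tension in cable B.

Angles from the horizontal: cable A is 90° − 42° = 48°, cable B is 90° − 66.6° = 23.4°.
Weight W = 184 × 10 = 1840 N acts straight down.
Horizontal: T_A cos 48° = T_B cos 23.4°  →  T_A = 1.372 T_B.
Vertical: T_A sin 48° + T_B sin 23.4° = 1840.
Substituting the horizontal relation into the vertical equation gives 1.416 T_B = 1840, so T_B = 1299 N.

T_B ≈ 1300 N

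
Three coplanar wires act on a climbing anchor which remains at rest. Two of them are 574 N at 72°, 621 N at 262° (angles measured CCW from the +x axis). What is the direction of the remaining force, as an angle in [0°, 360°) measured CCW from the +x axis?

Sum the known components: ΣF_x = 90.95 N, ΣF_y = -69.05 N.
For equilibrium the remaining force must supply (−ΣF_x, −ΣF_y) = (-90.95, 69.05) N.
Magnitude = √((-90.95)² + (69.05)²) = 114.2 N; direction = atan2(69.05, -90.95) = 142.8°.

θ ≈ 143°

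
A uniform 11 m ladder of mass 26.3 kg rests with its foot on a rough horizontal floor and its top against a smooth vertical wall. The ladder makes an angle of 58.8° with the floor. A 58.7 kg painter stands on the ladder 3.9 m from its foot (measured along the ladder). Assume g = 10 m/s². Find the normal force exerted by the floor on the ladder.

ΣF_y = 0: N_floor = 26.3×10 + 58.7×10 = 850 N.

N_floor ≈ 850 N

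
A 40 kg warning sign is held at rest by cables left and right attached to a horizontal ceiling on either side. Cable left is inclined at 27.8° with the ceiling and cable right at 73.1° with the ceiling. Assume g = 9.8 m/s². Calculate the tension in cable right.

T_right ≈ 353 N

Weight W = 40 × 9.8 = 392 N acts straight down.
Horizontal: T_left cos 27.8° = T_right cos 73.1°  →  T_left = 0.3286 T_right.
Vertical: T_left sin 27.8° + T_right sin 73.1° = 392.
Substituting the horizontal relation into the vertical equation gives 1.11 T_right = 392, so T_right = 353.1 N.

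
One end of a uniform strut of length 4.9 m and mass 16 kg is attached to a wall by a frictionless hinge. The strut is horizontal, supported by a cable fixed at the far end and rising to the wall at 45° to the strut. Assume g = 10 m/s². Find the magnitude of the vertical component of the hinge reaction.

Take torques about the hinge: T sin 45° · 4.9 = 16×10×2.45 = 392 N·m.
So T = 392 / (0.7071 × 4.9) = 113.14 N.
ΣF_y = 0: H_y = (16×10) − T sin 45° = 160 − 80 = 80 N.

|H_y| ≈ 80 N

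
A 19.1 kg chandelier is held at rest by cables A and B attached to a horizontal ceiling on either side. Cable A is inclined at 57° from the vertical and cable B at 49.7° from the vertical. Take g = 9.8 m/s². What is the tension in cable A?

Angles from the horizontal: cable A is 90° − 57° = 33°, cable B is 90° − 49.7° = 40.3°.
Weight W = 19.1 × 9.8 = 187.2 N acts straight down.
Horizontal: T_A cos 33° = T_B cos 40.3°  →  T_B = 1.1 T_A.
Vertical: T_A sin 33° + T_B sin 40.3° = 187.2.
Substituting the horizontal relation into the vertical equation gives 1.256 T_A = 187.2, so T_A = 149 N.

T_A ≈ 149 N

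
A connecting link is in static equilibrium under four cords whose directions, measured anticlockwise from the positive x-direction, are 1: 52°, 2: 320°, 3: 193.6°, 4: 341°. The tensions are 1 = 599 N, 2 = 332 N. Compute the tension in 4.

Resolve: ΣF_x = 599 cos 52° + 332 cos 320° + T_3 cos 193.6° + T_4 cos 341° = 0.
        ΣF_y = 599 sin 52° + 332 sin 320° + T_3 sin 193.6° + T_4 sin 341° = 0.
The known terms sum to (623.1, 258.6) N, so -0.9720 T_3 + 0.9455 T_4 = -623.1 and -0.2351 T_3 − 0.3256 T_4 = -258.6.
Solving simultaneously: T_3 = 830.4 N, T_4 = 194.6 N.

T_4 ≈ 195 N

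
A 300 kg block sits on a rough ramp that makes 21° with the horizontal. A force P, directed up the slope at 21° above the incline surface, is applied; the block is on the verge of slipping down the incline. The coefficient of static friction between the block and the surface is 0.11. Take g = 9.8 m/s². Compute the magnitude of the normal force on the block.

N ≈ 2440 N

On the verge of sliding down the incline, friction equals μN and acts up the slope.
Perpendicular: N + P sin 21° = W cos 21° = 2745 N.
Along incline: P cos 21° + μN = W sin 21° with W sin 21° = 1054 N.
Solving the pair for P and N: P = 840.7 N, N = 2443 N (and f = μN = 268.8 N).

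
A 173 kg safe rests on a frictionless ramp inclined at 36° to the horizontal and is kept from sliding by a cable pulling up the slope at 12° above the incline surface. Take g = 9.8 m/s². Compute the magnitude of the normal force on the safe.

Take axes along and perpendicular to the incline. Weight components: W sin 36° = 996.5 N down-slope, W cos 36° = 1372 N into the surface.
Along incline: T cos 12° = W sin 36° → T = 1019 N.
Perpendicular: N = W cos 36° − T sin 12° = 1160 N.

N ≈ 1160 N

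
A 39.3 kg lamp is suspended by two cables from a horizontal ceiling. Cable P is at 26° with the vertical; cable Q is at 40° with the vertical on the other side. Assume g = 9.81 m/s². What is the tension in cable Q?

T_Q ≈ 185 N

Angles from the horizontal: cable P is 90° − 26° = 64°, cable Q is 90° − 40° = 50°.
Weight W = 39.3 × 9.81 = 385.5 N acts straight down.
Horizontal: T_P cos 64° = T_Q cos 50°  →  T_P = 1.466 T_Q.
Vertical: T_P sin 64° + T_Q sin 50° = 385.5.
Substituting the horizontal relation into the vertical equation gives 2.084 T_Q = 385.5, so T_Q = 185 N.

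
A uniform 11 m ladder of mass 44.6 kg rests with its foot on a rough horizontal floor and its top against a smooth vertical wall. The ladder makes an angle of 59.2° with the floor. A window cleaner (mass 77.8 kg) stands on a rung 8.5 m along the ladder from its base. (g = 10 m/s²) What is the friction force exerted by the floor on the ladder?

f ≈ 491 N

Torques about the foot: N_wall · 11 sin 59.2° = 44.6×10×5.5 cos 59.2° + 77.8×10×8.5 cos 59.2° → N_wall = 491.31 N.
ΣF_x = 0: f_floor = N_wall = 491.31 N.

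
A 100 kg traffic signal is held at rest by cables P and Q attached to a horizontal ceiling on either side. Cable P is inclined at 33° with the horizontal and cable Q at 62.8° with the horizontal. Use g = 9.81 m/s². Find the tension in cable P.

T_P ≈ 451 N

Weight W = 100 × 9.81 = 981 N acts straight down.
Horizontal: T_P cos 33° = T_Q cos 62.8°  →  T_Q = 1.835 T_P.
Vertical: T_P sin 33° + T_Q sin 62.8° = 981.
Substituting the horizontal relation into the vertical equation gives 2.177 T_P = 981, so T_P = 450.7 N.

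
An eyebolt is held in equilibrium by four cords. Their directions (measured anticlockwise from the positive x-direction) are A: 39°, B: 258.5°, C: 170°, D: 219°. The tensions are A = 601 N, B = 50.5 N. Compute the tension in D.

Resolve: ΣF_x = 601 cos 39° + 50.5 cos 258.5° + T_C cos 170° + T_D cos 219° = 0.
        ΣF_y = 601 sin 39° + 50.5 sin 258.5° + T_C sin 170° + T_D sin 219° = 0.
The known terms sum to (457, 328.7) N, so -0.9848 T_C − 0.7771 T_D = -457 and 0.1736 T_C − 0.6293 T_D = -328.7.
Solving simultaneously: T_C = 42.56 N, T_D = 534.1 N.

T_D ≈ 534 N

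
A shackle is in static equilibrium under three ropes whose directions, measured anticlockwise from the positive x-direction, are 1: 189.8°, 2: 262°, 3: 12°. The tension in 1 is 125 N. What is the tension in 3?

Resolve: ΣF_x = 125 cos 189.8° + T_2 cos 262° + T_3 cos 12° = 0.
        ΣF_y = 125 sin 189.8° + T_2 sin 262° + T_3 sin 12° = 0.
The known terms sum to (-123.2, -21.28) N, so -0.1392 T_2 + 0.9781 T_3 = 123.2 and -0.9903 T_2 + 0.2079 T_3 = 21.28.
Solving simultaneously: T_2 = 5.106 N, T_3 = 126.7 N.

T_3 ≈ 127 N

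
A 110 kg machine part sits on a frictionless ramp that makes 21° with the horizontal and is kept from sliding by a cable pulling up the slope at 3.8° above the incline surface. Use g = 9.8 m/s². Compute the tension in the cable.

Take axes along and perpendicular to the incline. Weight components: W sin 21° = 386.3 N down-slope, W cos 21° = 1006 N into the surface.
Along incline: T cos 3.8° = W sin 21° → T = 387.2 N.
Perpendicular: N = W cos 21° − T sin 3.8° = 980.7 N.

T ≈ 387 N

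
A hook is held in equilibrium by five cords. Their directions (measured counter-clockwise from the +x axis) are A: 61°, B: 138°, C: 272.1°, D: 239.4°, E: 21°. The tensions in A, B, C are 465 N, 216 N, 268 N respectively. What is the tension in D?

T_D ≈ 383 N

Resolve: ΣF_x = 465 cos 61° + 216 cos 138° + 268 cos 272.1° + T_D cos 239.4° + T_E cos 21° = 0.
        ΣF_y = 465 sin 61° + 216 sin 138° + 268 sin 272.1° + T_D sin 239.4° + T_E sin 21° = 0.
The known terms sum to (74.74, 283.4) N, so -0.5090 T_D + 0.9336 T_E = -74.74 and -0.8607 T_D + 0.3584 T_E = -283.4.
Solving simultaneously: T_D = 382.8 N, T_E = 128.7 N.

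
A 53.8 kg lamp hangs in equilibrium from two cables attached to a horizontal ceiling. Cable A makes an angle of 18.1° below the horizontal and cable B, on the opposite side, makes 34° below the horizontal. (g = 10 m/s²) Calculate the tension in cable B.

T_B ≈ 648 N

Weight W = 53.8 × 10 = 538 N acts straight down.
Horizontal: T_A cos 18.1° = T_B cos 34°  →  T_A = 0.8722 T_B.
Vertical: T_A sin 18.1° + T_B sin 34° = 538.
Substituting the horizontal relation into the vertical equation gives 0.8302 T_B = 538, so T_B = 648.1 N.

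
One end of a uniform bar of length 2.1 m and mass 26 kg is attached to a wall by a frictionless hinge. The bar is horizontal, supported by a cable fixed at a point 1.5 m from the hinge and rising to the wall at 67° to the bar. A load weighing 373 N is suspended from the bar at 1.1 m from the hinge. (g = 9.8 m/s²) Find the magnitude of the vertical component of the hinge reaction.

|H_y| ≈ 176 N

Take torques about the hinge: T sin 67° · 1.5 = 26×9.8×1.05 + 373×1.1 = 677.84 N·m.
So T = 677.84 / (0.9205 × 1.5) = 490.92 N.
ΣF_y = 0: H_y = (26×9.8 + 373) − T sin 67° = 627.8 − 451.89 = 175.91 N.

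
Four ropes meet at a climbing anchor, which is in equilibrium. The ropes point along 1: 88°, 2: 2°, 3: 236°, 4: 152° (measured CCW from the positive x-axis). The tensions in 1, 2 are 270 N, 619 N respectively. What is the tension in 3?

T_3 ≈ 555 N

Resolve: ΣF_x = 270 cos 88° + 619 cos 2° + T_3 cos 236° + T_4 cos 152° = 0.
        ΣF_y = 270 sin 88° + 619 sin 2° + T_3 sin 236° + T_4 sin 152° = 0.
The known terms sum to (628, 291.4) N, so -0.5592 T_3 − 0.8829 T_4 = -628 and -0.8290 T_3 + 0.4695 T_4 = -291.4.
Solving simultaneously: T_3 = 555.2 N, T_4 = 359.7 N.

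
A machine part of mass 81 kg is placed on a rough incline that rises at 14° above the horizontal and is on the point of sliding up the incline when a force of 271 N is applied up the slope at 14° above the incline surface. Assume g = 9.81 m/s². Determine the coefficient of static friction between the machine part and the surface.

μ ≈ 0.100

On the verge of sliding up the incline, friction is at its maximum μN and acts down the slope.
Perpendicular to incline: N = W cos 14° − P sin 14° = 771 − 65.56 = 705.4 N.
Along incline: P cos 14° − μN = W sin 14° → μ = −(W sin 14° − P cos 14°) / N = 0.1002.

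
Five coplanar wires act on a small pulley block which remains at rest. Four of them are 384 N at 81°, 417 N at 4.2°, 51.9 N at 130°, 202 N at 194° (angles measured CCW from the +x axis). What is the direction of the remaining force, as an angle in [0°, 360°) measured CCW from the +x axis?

θ ≈ 238°

Sum the known components: ΣF_x = 246.6 N, ΣF_y = 400.7 N.
For equilibrium the remaining force must supply (−ΣF_x, −ΣF_y) = (-246.6, -400.7) N.
Magnitude = √((-246.6)² + (-400.7)²) = 470.5 N; direction = atan2(-400.7, -246.6) = 238.4°.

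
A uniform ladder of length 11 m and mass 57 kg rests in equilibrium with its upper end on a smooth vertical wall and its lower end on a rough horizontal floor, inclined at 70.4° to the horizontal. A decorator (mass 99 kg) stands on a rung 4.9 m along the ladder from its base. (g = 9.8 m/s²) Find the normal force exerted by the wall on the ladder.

N_wall ≈ 253 N

Torques about the foot: N_wall · 11 sin 70.4° = 57×9.8×5.5 cos 70.4° + 99×9.8×4.9 cos 70.4° → N_wall = 253.35 N.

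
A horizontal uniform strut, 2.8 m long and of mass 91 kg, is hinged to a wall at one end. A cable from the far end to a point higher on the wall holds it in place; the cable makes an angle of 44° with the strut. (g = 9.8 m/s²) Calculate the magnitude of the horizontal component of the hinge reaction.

H_x ≈ 462 N

Take torques about the hinge: T sin 44° · 2.8 = 91×9.8×1.4 = 1248.5 N·m.
So T = 1248.5 / (0.6947 × 2.8) = 641.9 N.
ΣF_x = 0: H_x = T cos 44° = 461.74 N.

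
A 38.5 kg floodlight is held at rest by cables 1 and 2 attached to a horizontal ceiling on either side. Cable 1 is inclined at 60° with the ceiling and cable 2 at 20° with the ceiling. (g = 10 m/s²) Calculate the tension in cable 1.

T_1 ≈ 367 N

Weight W = 38.5 × 10 = 385 N acts straight down.
Horizontal: T_1 cos 60° = T_2 cos 20°  →  T_2 = 0.5321 T_1.
Vertical: T_1 sin 60° + T_2 sin 20° = 385.
Substituting the horizontal relation into the vertical equation gives 1.048 T_1 = 385, so T_1 = 367.4 N.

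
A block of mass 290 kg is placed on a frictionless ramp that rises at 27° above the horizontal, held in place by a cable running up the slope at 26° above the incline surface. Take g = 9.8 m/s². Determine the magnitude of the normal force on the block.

Take axes along and perpendicular to the incline. Weight components: W sin 27° = 1290 N down-slope, W cos 27° = 2532 N into the surface.
Along incline: T cos 26° = W sin 27° → T = 1436 N.
Perpendicular: N = W cos 27° − T sin 26° = 1903 N.

N ≈ 1900 N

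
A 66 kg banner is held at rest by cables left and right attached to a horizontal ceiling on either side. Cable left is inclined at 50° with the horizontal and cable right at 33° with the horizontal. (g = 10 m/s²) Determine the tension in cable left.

Weight W = 66 × 10 = 660 N acts straight down.
Horizontal: T_left cos 50° = T_right cos 33°  →  T_right = 0.7664 T_left.
Vertical: T_left sin 50° + T_right sin 33° = 660.
Substituting the horizontal relation into the vertical equation gives 1.183 T_left = 660, so T_left = 557.7 N.

T_left ≈ 558 N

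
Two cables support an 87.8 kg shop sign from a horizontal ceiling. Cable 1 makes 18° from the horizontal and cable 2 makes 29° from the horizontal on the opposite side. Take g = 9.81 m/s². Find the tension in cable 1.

Weight W = 87.8 × 9.81 = 861.3 N acts straight down.
Horizontal: T_1 cos 18° = T_2 cos 29°  →  T_2 = 1.087 T_1.
Vertical: T_1 sin 18° + T_2 sin 29° = 861.3.
Substituting the horizontal relation into the vertical equation gives 0.8362 T_1 = 861.3, so T_1 = 1030 N.

T_1 ≈ 1030 N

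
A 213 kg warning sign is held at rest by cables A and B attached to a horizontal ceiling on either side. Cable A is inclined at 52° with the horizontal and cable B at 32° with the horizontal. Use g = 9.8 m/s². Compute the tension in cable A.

Weight W = 213 × 9.8 = 2087 N acts straight down.
Horizontal: T_A cos 52° = T_B cos 32°  →  T_B = 0.726 T_A.
Vertical: T_A sin 52° + T_B sin 32° = 2087.
Substituting the horizontal relation into the vertical equation gives 1.173 T_A = 2087, so T_A = 1780 N.

T_A ≈ 1780 N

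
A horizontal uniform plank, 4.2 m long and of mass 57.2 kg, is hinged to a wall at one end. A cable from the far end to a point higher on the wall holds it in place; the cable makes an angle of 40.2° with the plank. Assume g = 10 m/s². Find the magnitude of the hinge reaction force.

|H| ≈ 443 N

Take torques about the hinge: T sin 40.2° · 4.2 = 57.2×10×2.1 = 1201.2 N·m.
So T = 1201.2 / (0.6455 × 4.2) = 443.1 N.
ΣF_x = 0: H_x = T cos 40.2° = 338.44 N.
ΣF_y = 0: H_y = (57.2×10) − T sin 40.2° = 572 − 286 = 286 N.
|H| = √(H_x² + H_y²) = √((338.44)² + (286)²) = 443.1 N.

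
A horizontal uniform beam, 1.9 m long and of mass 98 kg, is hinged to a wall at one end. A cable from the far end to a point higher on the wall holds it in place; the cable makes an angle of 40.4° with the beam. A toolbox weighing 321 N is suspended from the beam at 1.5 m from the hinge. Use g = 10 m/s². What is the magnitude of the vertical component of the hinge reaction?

|H_y| ≈ 558 N

Take torques about the hinge: T sin 40.4° · 1.9 = 98×10×0.95 + 321×1.5 = 1412.5 N·m.
So T = 1412.5 / (0.6481 × 1.9) = 1147 N.
ΣF_y = 0: H_y = (98×10 + 321) − T sin 40.4° = 1301 − 743.42 = 557.58 N.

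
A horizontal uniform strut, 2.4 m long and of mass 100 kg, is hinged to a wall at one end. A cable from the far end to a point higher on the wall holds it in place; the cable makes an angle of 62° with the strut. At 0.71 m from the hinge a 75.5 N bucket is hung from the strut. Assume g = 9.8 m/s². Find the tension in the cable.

Take torques about the hinge: T sin 62° · 2.4 = 100×9.8×1.2 + 75.5×0.71 = 1229.6 N·m.
So T = 1229.6 / (0.8829 × 2.4) = 580.26 N.

T ≈ 580 N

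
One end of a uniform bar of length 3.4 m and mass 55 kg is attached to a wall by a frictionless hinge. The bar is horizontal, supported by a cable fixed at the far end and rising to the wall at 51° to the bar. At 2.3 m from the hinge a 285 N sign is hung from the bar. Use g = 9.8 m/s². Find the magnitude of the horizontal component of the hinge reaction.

Take torques about the hinge: T sin 51° · 3.4 = 55×9.8×1.7 + 285×2.3 = 1571.8 N·m.
So T = 1571.8 / (0.7771 × 3.4) = 594.86 N.
ΣF_x = 0: H_x = T cos 51° = 374.36 N.

H_x ≈ 374 N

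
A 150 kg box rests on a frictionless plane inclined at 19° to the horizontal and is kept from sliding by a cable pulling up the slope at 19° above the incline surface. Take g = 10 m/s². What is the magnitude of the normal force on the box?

N ≈ 1250 N

Take axes along and perpendicular to the incline. Weight components: W sin 19° = 488.4 N down-slope, W cos 19° = 1418 N into the surface.
Along incline: T cos 19° = W sin 19° → T = 516.5 N.
Perpendicular: N = W cos 19° − T sin 19° = 1250 N.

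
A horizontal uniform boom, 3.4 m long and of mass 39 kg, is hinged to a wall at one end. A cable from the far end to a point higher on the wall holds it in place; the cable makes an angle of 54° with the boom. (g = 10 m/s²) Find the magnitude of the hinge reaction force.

|H| ≈ 241 N

Take torques about the hinge: T sin 54° · 3.4 = 39×10×1.7 = 663 N·m.
So T = 663 / (0.8090 × 3.4) = 241.03 N.
ΣF_x = 0: H_x = T cos 54° = 141.68 N.
ΣF_y = 0: H_y = (39×10) − T sin 54° = 390 − 195 = 195 N.
|H| = √(H_x² + H_y²) = √((141.68)² + (195)²) = 241.03 N.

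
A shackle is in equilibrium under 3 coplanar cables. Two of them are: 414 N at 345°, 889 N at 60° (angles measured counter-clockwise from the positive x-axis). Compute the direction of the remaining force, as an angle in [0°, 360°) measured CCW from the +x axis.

Sum the known components: ΣF_x = 844.4 N, ΣF_y = 662.7 N.
For equilibrium the remaining force must supply (−ΣF_x, −ΣF_y) = (-844.4, -662.7) N.
Magnitude = √((-844.4)² + (-662.7)²) = 1073 N; direction = atan2(-662.7, -844.4) = 218.1°.

θ ≈ 218°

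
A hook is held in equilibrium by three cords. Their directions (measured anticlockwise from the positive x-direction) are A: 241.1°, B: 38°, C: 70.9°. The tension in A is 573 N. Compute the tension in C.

Resolve: ΣF_x = 573 cos 241.1° + T_B cos 38° + T_C cos 70.9° = 0.
        ΣF_y = 573 sin 241.1° + T_B sin 38° + T_C sin 70.9° = 0.
The known terms sum to (-276.9, -501.6) N, so 0.7880 T_B + 0.3272 T_C = 276.9 and 0.6157 T_B + 0.9449 T_C = 501.6.
Solving simultaneously: T_B = 179.6 N, T_C = 413.9 N.

T_C ≈ 414 N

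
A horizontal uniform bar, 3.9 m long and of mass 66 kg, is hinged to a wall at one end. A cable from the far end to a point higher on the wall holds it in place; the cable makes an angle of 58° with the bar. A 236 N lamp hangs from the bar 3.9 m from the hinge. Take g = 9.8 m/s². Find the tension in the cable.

T ≈ 660 N

Take torques about the hinge: T sin 58° · 3.9 = 66×9.8×1.95 + 236×3.9 = 2181.7 N·m.
So T = 2181.7 / (0.8480 × 3.9) = 659.63 N.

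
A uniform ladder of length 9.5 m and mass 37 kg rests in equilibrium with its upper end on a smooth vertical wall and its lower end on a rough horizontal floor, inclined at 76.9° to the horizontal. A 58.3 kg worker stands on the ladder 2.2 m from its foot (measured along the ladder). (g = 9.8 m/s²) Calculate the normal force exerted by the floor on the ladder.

N_floor ≈ 934 N

ΣF_y = 0: N_floor = 37×9.8 + 58.3×9.8 = 933.94 N.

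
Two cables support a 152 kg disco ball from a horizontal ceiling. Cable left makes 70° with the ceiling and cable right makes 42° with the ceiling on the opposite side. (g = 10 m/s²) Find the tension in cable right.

T_right ≈ 561 N

Weight W = 152 × 10 = 1520 N acts straight down.
Horizontal: T_left cos 70° = T_right cos 42°  →  T_left = 2.173 T_right.
Vertical: T_left sin 70° + T_right sin 42° = 1520.
Substituting the horizontal relation into the vertical equation gives 2.711 T_right = 1520, so T_right = 560.7 N.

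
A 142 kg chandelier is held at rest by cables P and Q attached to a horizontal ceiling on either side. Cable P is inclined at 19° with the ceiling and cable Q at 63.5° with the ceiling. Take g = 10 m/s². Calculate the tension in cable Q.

T_Q ≈ 1350 N

Weight W = 142 × 10 = 1420 N acts straight down.
Horizontal: T_P cos 19° = T_Q cos 63.5°  →  T_P = 0.4719 T_Q.
Vertical: T_P sin 19° + T_Q sin 63.5° = 1420.
Substituting the horizontal relation into the vertical equation gives 1.049 T_Q = 1420, so T_Q = 1354 N.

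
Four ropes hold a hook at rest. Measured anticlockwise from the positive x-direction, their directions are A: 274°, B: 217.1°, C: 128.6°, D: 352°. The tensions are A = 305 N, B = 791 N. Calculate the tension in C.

T_C ≈ 1250 N

Resolve: ΣF_x = 305 cos 274° + 791 cos 217.1° + T_C cos 128.6° + T_D cos 352° = 0.
        ΣF_y = 305 sin 274° + 791 sin 217.1° + T_C sin 128.6° + T_D sin 352° = 0.
The known terms sum to (-609.6, -781.4) N, so -0.6239 T_C + 0.9903 T_D = 609.6 and 0.7815 T_C − 0.1392 T_D = 781.4.
Solving simultaneously: T_C = 1250 N, T_D = 1403 N.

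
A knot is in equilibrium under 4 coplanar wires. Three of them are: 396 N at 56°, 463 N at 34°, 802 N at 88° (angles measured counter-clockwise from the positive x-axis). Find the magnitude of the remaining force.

Sum the known components: ΣF_x = 633.3 N, ΣF_y = 1389 N.
For equilibrium the remaining force must supply (−ΣF_x, −ΣF_y) = (-633.3, -1389) N.
Magnitude = √((-633.3)² + (-1389)²) = 1526 N; direction = atan2(-1389, -633.3) = 245.5°.

F ≈ 1530 N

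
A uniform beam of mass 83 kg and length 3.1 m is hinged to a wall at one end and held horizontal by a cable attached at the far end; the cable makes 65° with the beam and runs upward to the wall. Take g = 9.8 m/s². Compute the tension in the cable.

Take torques about the hinge: T sin 65° · 3.1 = 83×9.8×1.55 = 1260.8 N·m.
So T = 1260.8 / (0.9063 × 3.1) = 448.74 N.

T ≈ 449 N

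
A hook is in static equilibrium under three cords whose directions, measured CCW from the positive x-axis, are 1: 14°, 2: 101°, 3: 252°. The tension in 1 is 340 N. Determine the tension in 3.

Resolve: ΣF_x = 340 cos 14° + T_2 cos 101° + T_3 cos 252° = 0.
        ΣF_y = 340 sin 14° + T_2 sin 101° + T_3 sin 252° = 0.
The known terms sum to (329.9, 82.25) N, so -0.1908 T_2 − 0.3090 T_3 = -329.9 and 0.9816 T_2 − 0.9511 T_3 = -82.25.
Solving simultaneously: T_2 = 594.7 N, T_3 = 700.3 N.

T_3 ≈ 700 N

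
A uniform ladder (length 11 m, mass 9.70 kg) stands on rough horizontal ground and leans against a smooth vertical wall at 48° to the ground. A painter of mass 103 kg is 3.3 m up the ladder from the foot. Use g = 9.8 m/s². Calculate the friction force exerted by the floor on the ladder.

f ≈ 315 N

Torques about the foot: N_wall · 11 sin 48° = 9.70×9.8×5.5 cos 48° + 103×9.8×3.3 cos 48° → N_wall = 315.46 N.
ΣF_x = 0: f_floor = N_wall = 315.46 N.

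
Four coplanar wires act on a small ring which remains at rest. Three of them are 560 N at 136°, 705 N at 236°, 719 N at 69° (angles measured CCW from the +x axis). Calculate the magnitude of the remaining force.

F ≈ 719 N

Sum the known components: ΣF_x = -539.4 N, ΣF_y = 475.8 N.
For equilibrium the remaining force must supply (−ΣF_x, −ΣF_y) = (539.4, -475.8) N.
Magnitude = √((539.4)² + (-475.8)²) = 719.2 N; direction = atan2(-475.8, 539.4) = 318.6°.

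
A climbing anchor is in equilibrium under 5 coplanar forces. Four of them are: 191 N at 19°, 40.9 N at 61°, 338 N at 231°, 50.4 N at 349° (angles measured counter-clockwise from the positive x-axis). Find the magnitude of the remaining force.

F ≈ 178 N

Sum the known components: ΣF_x = 37.19 N, ΣF_y = -174.3 N.
For equilibrium the remaining force must supply (−ΣF_x, −ΣF_y) = (-37.19, 174.3) N.
Magnitude = √((-37.19)² + (174.3)²) = 178.3 N; direction = atan2(174.3, -37.19) = 102.0°.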